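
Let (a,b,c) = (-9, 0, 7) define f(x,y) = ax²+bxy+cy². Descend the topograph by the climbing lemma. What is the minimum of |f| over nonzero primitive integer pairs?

descent: ρ → (7,14,-2)  [lands on river]
river: ρ → (-2,14,7)
closes: descent 1, river 2
min |a| on river = 2

2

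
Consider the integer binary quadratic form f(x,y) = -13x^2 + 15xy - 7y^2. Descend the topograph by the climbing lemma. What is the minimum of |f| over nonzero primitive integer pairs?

translate: b→11 (≡-15 mod 26), so (13,-15,7)→(13,11,5)
flip: (13,11,5)→(5,-11,13)
translate: b→-1 (≡-11 mod 10), so (5,-11,13)→(5,-1,7)
reduced (well bottom): (5,-1,7) with a≤c, −a<b≤a
well minimum |f| = |-5| = 5 (negative-definite)

5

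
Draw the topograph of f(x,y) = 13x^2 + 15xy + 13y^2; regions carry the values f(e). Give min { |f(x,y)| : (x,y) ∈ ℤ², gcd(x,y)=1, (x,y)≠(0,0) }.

translate: b→-11 (≡15 mod 26), so (13,15,13)→(13,-11,11)
flip: (13,-11,11)→(11,11,13)
reduced (well bottom): (11,11,13) with a≤c, −a<b≤a
well minimum = a = 11

11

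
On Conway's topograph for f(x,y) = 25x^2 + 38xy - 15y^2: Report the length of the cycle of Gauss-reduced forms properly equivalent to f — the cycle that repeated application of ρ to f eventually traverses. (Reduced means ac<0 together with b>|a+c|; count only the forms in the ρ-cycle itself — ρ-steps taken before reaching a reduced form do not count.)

D = 2944, ⌊√D⌋ = 54
river: ρ → (-15,52,4)
river: ρ → (4,52,-15)
river: ρ → (-15,38,25)
river: ρ → (25,12,-28)
river: ρ → (-28,44,9)
river: ρ → (9,46,-23)
river: ρ → (-23,46,9)
river: ρ → (9,44,-28)
river: ρ → (-28,12,25)
river: ρ → (25,38,-15)
ρ-cycle length = 10 (tail of 0 descent steps not counted)

10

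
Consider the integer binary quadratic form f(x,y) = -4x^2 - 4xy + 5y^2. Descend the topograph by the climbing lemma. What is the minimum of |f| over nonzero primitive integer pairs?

descent: ρ → (5,4,-4)  [lands on river]
river: ρ → (-4,4,5)
river: ρ → (5,6,-3)
river: ρ → (-3,6,5)
closes: descent 1, river 4
min |a| on river = 3

3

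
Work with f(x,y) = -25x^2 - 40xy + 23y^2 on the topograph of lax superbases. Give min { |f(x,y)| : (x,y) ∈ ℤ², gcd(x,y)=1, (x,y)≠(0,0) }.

descent: ρ → (23,40,-25)  [lands on river]
river: ρ → (-25,60,3)
river: ρ → (3,60,-25)
river: ρ → (-25,40,23)
river: ρ → (23,52,-13)
river: ρ → (-13,52,23)
closes: descent 1, river 6
min |a| on river = 3

3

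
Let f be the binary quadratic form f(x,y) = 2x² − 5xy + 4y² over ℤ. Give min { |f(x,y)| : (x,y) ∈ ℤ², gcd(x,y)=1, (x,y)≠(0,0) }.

translate: b→-1 (≡-5 mod 4), so (2,-5,4)→(2,-1,1)
flip: (2,-1,1)→(1,1,2)
reduced (well bottom): (1,1,2) with a≤c, −a<b≤a
well minimum = a = 1

1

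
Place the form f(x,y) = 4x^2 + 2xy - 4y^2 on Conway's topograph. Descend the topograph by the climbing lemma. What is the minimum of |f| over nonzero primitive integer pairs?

river: ρ → (-4,6,2)
river: ρ → (2,6,-4)
river: ρ → (-4,2,4)
river: ρ → (4,6,-2)
river: ρ → (-2,6,4)
river: ρ → (4,2,-4)
closes: descent 0, river 6
min |a| on river = 2

2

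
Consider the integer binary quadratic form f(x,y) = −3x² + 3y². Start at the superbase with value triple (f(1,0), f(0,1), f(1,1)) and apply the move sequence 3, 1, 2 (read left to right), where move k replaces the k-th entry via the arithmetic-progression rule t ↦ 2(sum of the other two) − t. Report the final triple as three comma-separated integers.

start (-3,3,0) = (f(1,0),f(0,1),f(1,1))
replace slot 3: 2·((-3)+3) − 0 = 0 → (-3,3,0)
replace slot 1: 2·(3+0) − (-3) = 9 → (9,3,0)
replace slot 2: 2·(9+0) − 3 = 15 → (9,15,0)

9,15,0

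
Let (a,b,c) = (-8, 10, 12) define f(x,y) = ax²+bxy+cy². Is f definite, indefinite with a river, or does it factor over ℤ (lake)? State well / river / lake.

D = b²−4ac = 10² − 4·(-8)·12 = 484
D = 22² is a perfect square ⇒ form factors over ℤ ⇒ lakes

lake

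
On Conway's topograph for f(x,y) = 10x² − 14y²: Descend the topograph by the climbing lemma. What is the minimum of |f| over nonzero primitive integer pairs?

descent: ρ → (-14,0,10)
descent: ρ → (10,20,-4)  [lands on river]
river: ρ → (-4,20,10)
closes: descent 2, river 2
min |a| on river = 4

4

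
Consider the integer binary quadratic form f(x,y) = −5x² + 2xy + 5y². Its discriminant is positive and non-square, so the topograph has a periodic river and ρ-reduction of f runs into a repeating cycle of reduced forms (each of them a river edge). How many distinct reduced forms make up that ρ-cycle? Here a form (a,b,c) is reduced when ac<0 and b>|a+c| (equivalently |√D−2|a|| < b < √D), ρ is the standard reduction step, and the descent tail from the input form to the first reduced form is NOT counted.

D = 104, ⌊√D⌋ = 10
river: ρ → (5,8,-2)
river: ρ → (-2,8,5)
river: ρ → (5,2,-5)
river: ρ → (-5,8,2)
river: ρ → (2,8,-5)
river: ρ → (-5,2,5)
ρ-cycle length = 6 (tail of 0 descent steps not counted)

6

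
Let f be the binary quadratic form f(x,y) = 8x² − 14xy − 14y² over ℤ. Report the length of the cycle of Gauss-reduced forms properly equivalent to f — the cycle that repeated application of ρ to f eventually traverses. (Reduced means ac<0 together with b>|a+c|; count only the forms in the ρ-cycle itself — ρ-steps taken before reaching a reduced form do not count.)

D = 644, ⌊√D⌋ = 25
descent: ρ → (-14,14,8)  [lands on river]
river: ρ → (8,18,-10)
river: ρ → (-10,22,4)
river: ρ → (4,18,-20)
river: ρ → (-20,22,2)
river: ρ → (2,22,-20)
river: ρ → (-20,18,4)
river: ρ → (4,22,-10)
river: ρ → (-10,18,8)
river: ρ → (8,14,-14)
ρ-cycle length = 10 (tail of 1 descent step not counted)

10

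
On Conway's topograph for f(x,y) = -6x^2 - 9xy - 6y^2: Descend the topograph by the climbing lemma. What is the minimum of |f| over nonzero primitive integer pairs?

translate: b→-3 (≡9 mod 12), so (6,9,6)→(6,-3,3)
flip: (6,-3,3)→(3,3,6)
reduced (well bottom): (3,3,6) with a≤c, −a<b≤a
well minimum |f| = |-3| = 3 (negative-definite)

3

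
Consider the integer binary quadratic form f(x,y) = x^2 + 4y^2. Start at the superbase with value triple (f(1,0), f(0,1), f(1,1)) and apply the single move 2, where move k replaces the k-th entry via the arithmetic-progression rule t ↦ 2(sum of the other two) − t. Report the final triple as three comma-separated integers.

start (1,4,5) = (f(1,0),f(0,1),f(1,1))
replace slot 2: 2·(1+5) − 4 = 8 → (1,8,5)

1,8,5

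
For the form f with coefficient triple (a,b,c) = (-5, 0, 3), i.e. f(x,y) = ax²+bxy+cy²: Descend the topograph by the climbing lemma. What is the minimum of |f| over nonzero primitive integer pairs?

descent: ρ → (3,6,-2)  [lands on river]
river: ρ → (-2,6,3)
closes: descent 1, river 2
min |a| on river = 2

2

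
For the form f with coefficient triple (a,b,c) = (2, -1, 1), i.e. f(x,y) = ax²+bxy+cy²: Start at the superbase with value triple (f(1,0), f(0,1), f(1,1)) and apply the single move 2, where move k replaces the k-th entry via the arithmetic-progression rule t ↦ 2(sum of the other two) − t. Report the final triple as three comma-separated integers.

start (2,1,2) = (f(1,0),f(0,1),f(1,1))
replace slot 2: 2·(2+2) − 1 = 7 → (2,7,2)

2,7,2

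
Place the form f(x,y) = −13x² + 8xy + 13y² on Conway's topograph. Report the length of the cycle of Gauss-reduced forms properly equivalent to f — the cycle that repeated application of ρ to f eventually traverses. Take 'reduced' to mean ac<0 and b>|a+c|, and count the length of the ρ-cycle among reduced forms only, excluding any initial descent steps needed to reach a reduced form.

D = 740, ⌊√D⌋ = 27
river: ρ → (13,18,-8)
river: ρ → (-8,14,17)
river: ρ → (17,20,-5)
river: ρ → (-5,20,17)
river: ρ → (17,14,-8)
river: ρ → (-8,18,13)
river: ρ → (13,8,-13)
river: ρ → (-13,18,8)
river: ρ → (8,14,-17)
river: ρ → (-17,20,5)
river: ρ → (5,20,-17)
river: ρ → (-17,14,8)
river: ρ → (8,18,-13)
river: ρ → (-13,8,13)
ρ-cycle length = 14 (tail of 0 descent steps not counted)

14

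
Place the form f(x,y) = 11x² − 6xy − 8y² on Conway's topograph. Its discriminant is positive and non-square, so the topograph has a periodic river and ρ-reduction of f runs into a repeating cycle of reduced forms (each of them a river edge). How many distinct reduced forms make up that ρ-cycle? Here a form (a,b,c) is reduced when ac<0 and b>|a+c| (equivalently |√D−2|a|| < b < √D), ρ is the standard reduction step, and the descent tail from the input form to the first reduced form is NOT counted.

D = 388, ⌊√D⌋ = 19
descent: ρ → (-8,6,11)  [lands on river]
river: ρ → (11,16,-3)
river: ρ → (-3,14,16)
river: ρ → (16,18,-1)
river: ρ → (-1,18,16)
river: ρ → (16,14,-3)
river: ρ → (-3,16,11)
river: ρ → (11,6,-8)
river: ρ → (-8,10,9)
river: ρ → (9,8,-9)
river: ρ → (-9,10,8)
river: ρ → (8,6,-11)
river: ρ → (-11,16,3)
river: ρ → (3,14,-16)
river: ρ → (-16,18,1)
river: ρ → (1,18,-16)
river: ρ → (-16,14,3)
river: ρ → (3,16,-11)
river: ρ → (-11,6,8)
river: ρ → (8,10,-9)
river: ρ → (-9,8,9)
river: ρ → (9,10,-8)
ρ-cycle length = 22 (tail of 1 descent step not counted)

22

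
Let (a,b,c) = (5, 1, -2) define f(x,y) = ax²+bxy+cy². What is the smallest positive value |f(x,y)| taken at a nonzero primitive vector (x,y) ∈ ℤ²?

descent: ρ → (-2,3,4)  [lands on river]
river: ρ → (4,5,-1)
river: ρ → (-1,5,4)
river: ρ → (4,3,-2)
river: ρ → (-2,5,2)
river: ρ → (2,3,-4)
river: ρ → (-4,5,1)
river: ρ → (1,5,-4)
river: ρ → (-4,3,2)
river: ρ → (2,5,-2)
closes: descent 1, river 10
min |a| on river = 1

1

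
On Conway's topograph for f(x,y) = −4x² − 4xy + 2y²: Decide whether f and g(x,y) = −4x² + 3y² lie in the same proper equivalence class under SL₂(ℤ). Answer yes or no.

D₁ = 48, D₂ = 48
river cycle of f (length 2): (2, 4, -4), (-4, 4, 2)
river cycle of g (length 2): (3, 6, -1), (-1, 6, 3)
cycles differ ⇒ inequivalent

no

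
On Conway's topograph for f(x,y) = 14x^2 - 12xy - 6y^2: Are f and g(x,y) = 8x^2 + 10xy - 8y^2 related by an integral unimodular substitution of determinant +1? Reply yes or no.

D₁ = 480, D₂ = 356
discriminants differ ⇒ not SL₂(ℤ)-equivalent

no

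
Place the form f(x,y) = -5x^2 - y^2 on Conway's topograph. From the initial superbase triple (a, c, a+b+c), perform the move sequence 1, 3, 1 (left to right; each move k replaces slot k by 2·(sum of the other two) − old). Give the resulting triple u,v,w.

start (-5,-1,-6) = (f(1,0),f(0,1),f(1,1))
replace slot 1: 2·((-1)+(-6)) − (-5) = -9 → (-9,-1,-6)
replace slot 3: 2·((-9)+(-1)) − (-6) = -14 → (-9,-1,-14)
replace slot 1: 2·((-1)+(-14)) − (-9) = -21 → (-21,-1,-14)

-21,-1,-14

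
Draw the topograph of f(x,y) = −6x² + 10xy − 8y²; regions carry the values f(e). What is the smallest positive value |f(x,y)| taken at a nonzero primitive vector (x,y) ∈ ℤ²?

translate: b→2 (≡-10 mod 12), so (6,-10,8)→(6,2,4)
flip: (6,2,4)→(4,-2,6)
reduced (well bottom): (4,-2,6) with a≤c, −a<b≤a
well minimum |f| = |-4| = 4 (negative-definite)

4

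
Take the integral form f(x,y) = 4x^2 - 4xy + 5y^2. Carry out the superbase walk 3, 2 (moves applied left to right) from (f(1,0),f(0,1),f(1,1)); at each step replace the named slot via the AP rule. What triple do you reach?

start (4,5,5) = (f(1,0),f(0,1),f(1,1))
replace slot 3: 2·(4+5) − 5 = 13 → (4,5,13)
replace slot 2: 2·(4+13) − 5 = 29 → (4,29,13)

4,29,13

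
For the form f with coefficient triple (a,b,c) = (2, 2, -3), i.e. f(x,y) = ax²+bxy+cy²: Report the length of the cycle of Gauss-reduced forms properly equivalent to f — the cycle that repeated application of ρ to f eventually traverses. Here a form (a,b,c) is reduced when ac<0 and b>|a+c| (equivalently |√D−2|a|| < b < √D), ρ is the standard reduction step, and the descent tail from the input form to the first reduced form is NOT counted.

D = 28, ⌊√D⌋ = 5
river: ρ → (-3,4,1)
river: ρ → (1,4,-3)
river: ρ → (-3,2,2)
river: ρ → (2,2,-3)
ρ-cycle length = 4 (tail of 0 descent steps not counted)

4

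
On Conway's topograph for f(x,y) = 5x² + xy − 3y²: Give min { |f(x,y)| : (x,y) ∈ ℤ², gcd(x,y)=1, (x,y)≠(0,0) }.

descent: ρ → (-3,5,3)  [lands on river]
river: ρ → (3,7,-1)
river: ρ → (-1,7,3)
river: ρ → (3,5,-3)
river: ρ → (-3,7,1)
river: ρ → (1,7,-3)
closes: descent 1, river 6
min |a| on river = 1

1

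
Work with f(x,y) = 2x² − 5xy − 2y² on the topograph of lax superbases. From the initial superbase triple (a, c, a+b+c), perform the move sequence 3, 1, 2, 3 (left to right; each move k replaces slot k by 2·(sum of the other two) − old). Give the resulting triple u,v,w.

start (2,-2,-5) = (f(1,0),f(0,1),f(1,1))
replace slot 3: 2·(2+(-2)) − (-5) = 5 → (2,-2,5)
replace slot 1: 2·((-2)+5) − 2 = 4 → (4,-2,5)
replace slot 2: 2·(4+5) − (-2) = 20 → (4,20,5)
replace slot 3: 2·(4+20) − 5 = 43 → (4,20,43)

4,20,43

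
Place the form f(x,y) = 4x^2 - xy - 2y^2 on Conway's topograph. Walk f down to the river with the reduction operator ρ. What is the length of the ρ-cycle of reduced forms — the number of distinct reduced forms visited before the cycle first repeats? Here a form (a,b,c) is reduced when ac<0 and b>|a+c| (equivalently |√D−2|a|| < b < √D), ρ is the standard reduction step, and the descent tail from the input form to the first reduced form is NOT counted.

D = 33, ⌊√D⌋ = 5
descent: ρ → (-2,5,1)  [lands on river]
river: ρ → (1,5,-2)
river: ρ → (-2,3,3)
river: ρ → (3,3,-2)
ρ-cycle length = 4 (tail of 1 descent step not counted)

4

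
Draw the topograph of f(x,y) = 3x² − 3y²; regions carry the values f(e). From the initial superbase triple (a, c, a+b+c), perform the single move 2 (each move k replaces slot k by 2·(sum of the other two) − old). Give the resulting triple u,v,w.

start (3,-3,0) = (f(1,0),f(0,1),f(1,1))
replace slot 2: 2·(3+0) − (-3) = 9 → (3,9,0)

3,9,0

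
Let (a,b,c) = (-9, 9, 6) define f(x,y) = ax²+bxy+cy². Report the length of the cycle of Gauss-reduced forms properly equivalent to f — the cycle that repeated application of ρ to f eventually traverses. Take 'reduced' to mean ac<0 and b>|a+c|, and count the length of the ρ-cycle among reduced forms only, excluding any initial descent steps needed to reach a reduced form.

D = 297, ⌊√D⌋ = 17
river: ρ → (6,15,-3)
river: ρ → (-3,15,6)
river: ρ → (6,9,-9)
river: ρ → (-9,9,6)
ρ-cycle length = 4 (tail of 0 descent steps not counted)

4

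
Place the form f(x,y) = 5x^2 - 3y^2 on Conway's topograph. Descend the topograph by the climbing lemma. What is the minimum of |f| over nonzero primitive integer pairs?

descent: ρ → (-3,6,2)  [lands on river]
river: ρ → (2,6,-3)
closes: descent 1, river 2
min |a| on river = 2

2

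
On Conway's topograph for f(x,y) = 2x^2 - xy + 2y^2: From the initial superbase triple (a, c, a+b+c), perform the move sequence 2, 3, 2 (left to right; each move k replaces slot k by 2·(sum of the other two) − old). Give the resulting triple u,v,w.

start (2,2,3) = (f(1,0),f(0,1),f(1,1))
replace slot 2: 2·(2+3) − 2 = 8 → (2,8,3)
replace slot 3: 2·(2+8) − 3 = 17 → (2,8,17)
replace slot 2: 2·(2+17) − 8 = 30 → (2,30,17)

2,30,17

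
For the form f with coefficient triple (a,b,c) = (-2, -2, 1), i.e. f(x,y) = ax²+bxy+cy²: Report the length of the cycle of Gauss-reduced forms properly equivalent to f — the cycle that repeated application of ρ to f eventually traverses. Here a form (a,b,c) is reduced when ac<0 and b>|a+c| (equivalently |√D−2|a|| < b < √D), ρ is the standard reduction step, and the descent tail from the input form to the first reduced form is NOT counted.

D = 12, ⌊√D⌋ = 3
descent: ρ → (1,2,-2)  [lands on river]
river: ρ → (-2,2,1)
ρ-cycle length = 2 (tail of 1 descent step not counted)

2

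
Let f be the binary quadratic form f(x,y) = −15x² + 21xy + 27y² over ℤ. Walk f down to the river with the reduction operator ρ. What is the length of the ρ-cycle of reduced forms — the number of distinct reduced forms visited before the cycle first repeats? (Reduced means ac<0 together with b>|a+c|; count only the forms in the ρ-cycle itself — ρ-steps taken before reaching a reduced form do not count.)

D = 2061, ⌊√D⌋ = 45
river: ρ → (27,33,-9)
river: ρ → (-9,39,15)
river: ρ → (15,21,-27)
river: ρ → (-27,33,9)
river: ρ → (9,39,-15)
river: ρ → (-15,21,27)
ρ-cycle length = 6 (tail of 0 descent steps not counted)

6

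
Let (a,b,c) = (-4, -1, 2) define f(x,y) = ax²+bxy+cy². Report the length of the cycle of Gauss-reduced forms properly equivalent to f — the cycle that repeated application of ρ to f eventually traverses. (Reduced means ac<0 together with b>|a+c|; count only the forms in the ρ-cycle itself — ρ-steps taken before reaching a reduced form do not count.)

D = 33, ⌊√D⌋ = 5
descent: ρ → (2,5,-1)  [lands on river]
river: ρ → (-1,5,2)
river: ρ → (2,3,-3)
river: ρ → (-3,3,2)
ρ-cycle length = 4 (tail of 1 descent step not counted)

4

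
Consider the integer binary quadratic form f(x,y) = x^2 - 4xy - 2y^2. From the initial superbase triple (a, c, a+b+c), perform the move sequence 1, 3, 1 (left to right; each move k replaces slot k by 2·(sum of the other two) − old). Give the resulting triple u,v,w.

start (1,-2,-5) = (f(1,0),f(0,1),f(1,1))
replace slot 1: 2·((-2)+(-5)) − 1 = -15 → (-15,-2,-5)
replace slot 3: 2·((-15)+(-2)) − (-5) = -29 → (-15,-2,-29)
replace slot 1: 2·((-2)+(-29)) − (-15) = -47 → (-47,-2,-29)

-47,-2,-29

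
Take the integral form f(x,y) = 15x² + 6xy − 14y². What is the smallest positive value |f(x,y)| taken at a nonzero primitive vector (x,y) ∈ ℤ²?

river: ρ → (-14,22,7)
river: ρ → (7,20,-17)
river: ρ → (-17,14,10)
river: ρ → (10,26,-5)
river: ρ → (-5,24,15)
river: ρ → (15,6,-14)
closes: descent 0, river 6
min |a| on river = 5

5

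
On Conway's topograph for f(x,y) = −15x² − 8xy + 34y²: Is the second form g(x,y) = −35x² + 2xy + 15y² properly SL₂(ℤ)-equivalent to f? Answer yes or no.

D₁ = 2104, D₂ = 2104
river cycle of f (length 40): (-15, 22, 27), (27, 32, -10), (-10, 28, 33), (33, 38, -5), (-5, 42, 17), (17, 26, -21), (-21, 16, 22), (22, 28, -15), (-15, 32, 18), (18, 40, -7), … (30 more)
river cycle of g (length 40): (15, 28, -22), (-22, 16, 21), (21, 26, -17), (-17, 42, 5), (5, 38, -33), (-33, 28, 10), (10, 32, -27), (-27, 22, 15), (15, 38, -11), (-11, 28, 30), … (30 more)
cycles differ ⇒ inequivalent

no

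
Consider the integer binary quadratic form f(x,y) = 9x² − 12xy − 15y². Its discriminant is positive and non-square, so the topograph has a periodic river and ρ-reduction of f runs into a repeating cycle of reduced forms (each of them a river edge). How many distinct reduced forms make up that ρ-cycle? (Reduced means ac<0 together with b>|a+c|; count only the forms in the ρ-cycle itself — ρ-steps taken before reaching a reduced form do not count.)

D = 684, ⌊√D⌋ = 26
descent: ρ → (-15,12,9)  [lands on river]
river: ρ → (9,24,-3)
river: ρ → (-3,24,9)
river: ρ → (9,12,-15)
river: ρ → (-15,18,6)
river: ρ → (6,18,-15)
ρ-cycle length = 6 (tail of 1 descent step not counted)

6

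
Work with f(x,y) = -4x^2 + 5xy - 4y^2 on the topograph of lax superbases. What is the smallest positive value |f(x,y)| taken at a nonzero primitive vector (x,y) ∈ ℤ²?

translate: b→3 (≡-5 mod 8), so (4,-5,4)→(4,3,3)
flip: (4,3,3)→(3,-3,4)
translate: b→3 (≡-3 mod 6), so (3,-3,4)→(3,3,4)
reduced (well bottom): (3,3,4) with a≤c, −a<b≤a
well minimum |f| = |-3| = 3 (negative-definite)

3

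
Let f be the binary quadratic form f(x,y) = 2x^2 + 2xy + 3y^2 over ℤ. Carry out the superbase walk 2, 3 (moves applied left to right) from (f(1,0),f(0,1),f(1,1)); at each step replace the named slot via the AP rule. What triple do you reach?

start (2,3,7) = (f(1,0),f(0,1),f(1,1))
replace slot 2: 2·(2+7) − 3 = 15 → (2,15,7)
replace slot 3: 2·(2+15) − 7 = 27 → (2,15,27)

2,15,27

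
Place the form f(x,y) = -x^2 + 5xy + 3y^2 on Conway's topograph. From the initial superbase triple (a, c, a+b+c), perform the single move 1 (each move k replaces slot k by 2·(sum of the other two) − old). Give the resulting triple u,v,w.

start (-1,3,7) = (f(1,0),f(0,1),f(1,1))
replace slot 1: 2·(3+7) − (-1) = 21 → (21,3,7)

21,3,7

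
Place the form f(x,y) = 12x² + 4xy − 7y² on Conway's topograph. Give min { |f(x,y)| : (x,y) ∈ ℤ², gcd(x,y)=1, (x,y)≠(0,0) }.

descent: ρ → (-7,10,9)  [lands on river]
river: ρ → (9,8,-8)
river: ρ → (-8,8,9)
river: ρ → (9,10,-7)
river: ρ → (-7,18,1)
river: ρ → (1,18,-7)
closes: descent 1, river 6
min |a| on river = 1

1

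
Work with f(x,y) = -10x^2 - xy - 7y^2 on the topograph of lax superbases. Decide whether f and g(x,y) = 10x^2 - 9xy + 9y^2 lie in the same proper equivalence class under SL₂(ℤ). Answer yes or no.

D₁ = -279, D₂ = -279
f is negative-definite; reduce −f:
−f: flip: (10,1,7)→(7,-1,10)
−f: reduced (well bottom): (7,-1,10) with a≤c, −a<b≤a
flip sign back: reduced form of f is (-7,1,-10)
g: flip: (10,-9,9)→(9,9,10)
g: reduced (well bottom): (9,9,10) with a≤c, −a<b≤a
reduced forms (-7, 1, -10) vs (9, 9, 10) ⇒ inequivalent

no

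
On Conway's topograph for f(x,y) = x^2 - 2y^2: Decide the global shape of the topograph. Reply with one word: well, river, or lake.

D = b²−4ac = 0² − 4·1·(-2) = 8
D > 0 non-square ⇒ indefinite ⇒ periodic river

river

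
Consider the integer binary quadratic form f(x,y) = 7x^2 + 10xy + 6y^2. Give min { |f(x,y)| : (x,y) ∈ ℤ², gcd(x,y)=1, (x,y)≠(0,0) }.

translate: b→-4 (≡10 mod 14), so (7,10,6)→(7,-4,3)
flip: (7,-4,3)→(3,4,7)
translate: b→-2 (≡4 mod 6), so (3,4,7)→(3,-2,6)
reduced (well bottom): (3,-2,6) with a≤c, −a<b≤a
well minimum = a = 3

3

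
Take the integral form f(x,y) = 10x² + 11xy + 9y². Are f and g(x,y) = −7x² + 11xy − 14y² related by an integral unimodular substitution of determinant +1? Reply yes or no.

D₁ = -239, D₂ = -271
discriminants differ ⇒ not SL₂(ℤ)-equivalent

no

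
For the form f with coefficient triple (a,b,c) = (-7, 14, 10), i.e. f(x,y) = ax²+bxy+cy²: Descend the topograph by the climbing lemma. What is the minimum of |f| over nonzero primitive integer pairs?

river: ρ → (10,6,-11)
river: ρ → (-11,16,5)
river: ρ → (5,14,-14)
river: ρ → (-14,14,5)
river: ρ → (5,16,-11)
river: ρ → (-11,6,10)
river: ρ → (10,14,-7)
river: ρ → (-7,14,10)
closes: descent 0, river 8
min |a| on river = 5

5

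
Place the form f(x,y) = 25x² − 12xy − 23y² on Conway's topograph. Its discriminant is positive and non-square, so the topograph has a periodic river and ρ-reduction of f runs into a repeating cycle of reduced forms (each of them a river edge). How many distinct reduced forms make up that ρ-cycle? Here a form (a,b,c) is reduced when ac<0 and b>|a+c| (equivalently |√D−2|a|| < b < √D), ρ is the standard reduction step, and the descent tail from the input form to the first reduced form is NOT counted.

D = 2444, ⌊√D⌋ = 49
descent: ρ → (-23,12,25)  [lands on river]
river: ρ → (25,38,-10)
river: ρ → (-10,42,17)
river: ρ → (17,26,-26)
river: ρ → (-26,26,17)
river: ρ → (17,42,-10)
river: ρ → (-10,38,25)
river: ρ → (25,12,-23)
river: ρ → (-23,34,14)
river: ρ → (14,22,-35)
river: ρ → (-35,48,1)
river: ρ → (1,48,-35)
river: ρ → (-35,22,14)
river: ρ → (14,34,-23)
ρ-cycle length = 14 (tail of 1 descent step not counted)

14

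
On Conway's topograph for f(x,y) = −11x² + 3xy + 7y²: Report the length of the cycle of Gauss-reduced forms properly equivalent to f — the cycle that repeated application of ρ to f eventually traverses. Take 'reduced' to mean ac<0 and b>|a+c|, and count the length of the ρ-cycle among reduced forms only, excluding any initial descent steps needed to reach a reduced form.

D = 317, ⌊√D⌋ = 17
descent: ρ → (7,11,-7)  [lands on river]
river: ρ → (-7,17,1)
river: ρ → (1,17,-7)
river: ρ → (-7,11,7)
river: ρ → (7,17,-1)
river: ρ → (-1,17,7)
ρ-cycle length = 6 (tail of 1 descent step not counted)

6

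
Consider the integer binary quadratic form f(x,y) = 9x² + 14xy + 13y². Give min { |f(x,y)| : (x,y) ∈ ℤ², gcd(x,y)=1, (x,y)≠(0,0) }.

translate: b→-4 (≡14 mod 18), so (9,14,13)→(9,-4,8)
flip: (9,-4,8)→(8,4,9)
reduced (well bottom): (8,4,9) with a≤c, −a<b≤a
well minimum = a = 8

8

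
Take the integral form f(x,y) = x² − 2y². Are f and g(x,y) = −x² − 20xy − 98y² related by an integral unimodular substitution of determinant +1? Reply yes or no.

D₁ = 8, D₂ = 8
river cycle of f (length 2): (1, 2, -1), (-1, 2, 1)
river cycle of g (length 2): (-1, 2, 1), (1, 2, -1)
cycles coincide ⇒ equivalent

yes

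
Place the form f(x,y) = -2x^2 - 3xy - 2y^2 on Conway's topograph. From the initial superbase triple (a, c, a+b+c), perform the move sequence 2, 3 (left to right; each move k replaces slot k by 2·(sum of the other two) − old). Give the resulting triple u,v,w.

start (-2,-2,-7) = (f(1,0),f(0,1),f(1,1))
replace slot 2: 2·((-2)+(-7)) − (-2) = -16 → (-2,-16,-7)
replace slot 3: 2·((-2)+(-16)) − (-7) = -29 → (-2,-16,-29)

-2,-16,-29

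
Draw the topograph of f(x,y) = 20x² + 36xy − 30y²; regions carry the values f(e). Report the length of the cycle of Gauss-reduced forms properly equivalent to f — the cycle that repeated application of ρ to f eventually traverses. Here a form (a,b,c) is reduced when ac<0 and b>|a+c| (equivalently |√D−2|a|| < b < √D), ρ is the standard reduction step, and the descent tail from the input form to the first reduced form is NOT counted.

D = 3696, ⌊√D⌋ = 60
river: ρ → (-30,24,26)
river: ρ → (26,28,-28)
river: ρ → (-28,28,26)
river: ρ → (26,24,-30)
river: ρ → (-30,36,20)
river: ρ → (20,44,-22)
river: ρ → (-22,44,20)
river: ρ → (20,36,-30)
ρ-cycle length = 8 (tail of 0 descent steps not counted)

8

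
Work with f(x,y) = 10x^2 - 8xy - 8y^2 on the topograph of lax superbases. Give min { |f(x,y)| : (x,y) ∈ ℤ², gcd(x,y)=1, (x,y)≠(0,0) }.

descent: ρ → (-8,8,10)  [lands on river]
river: ρ → (10,12,-6)
river: ρ → (-6,12,10)
river: ρ → (10,8,-8)
closes: descent 1, river 4
min |a| on river = 6

6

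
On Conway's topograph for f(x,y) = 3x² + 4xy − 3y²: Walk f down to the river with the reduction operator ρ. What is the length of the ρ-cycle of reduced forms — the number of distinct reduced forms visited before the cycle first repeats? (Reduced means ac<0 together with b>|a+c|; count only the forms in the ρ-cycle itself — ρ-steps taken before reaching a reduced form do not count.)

D = 52, ⌊√D⌋ = 7
river: ρ → (-3,2,4)
river: ρ → (4,6,-1)
river: ρ → (-1,6,4)
river: ρ → (4,2,-3)
river: ρ → (-3,4,3)
river: ρ → (3,2,-4)
river: ρ → (-4,6,1)
river: ρ → (1,6,-4)
river: ρ → (-4,2,3)
river: ρ → (3,4,-3)
ρ-cycle length = 10 (tail of 0 descent steps not counted)

10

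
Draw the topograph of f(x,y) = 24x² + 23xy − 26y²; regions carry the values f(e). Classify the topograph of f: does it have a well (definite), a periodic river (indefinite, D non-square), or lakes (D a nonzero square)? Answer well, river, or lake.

D = b²−4ac = 23² − 4·24·(-26) = 3025
D = 55² is a perfect square ⇒ form factors over ℤ ⇒ lakes

lake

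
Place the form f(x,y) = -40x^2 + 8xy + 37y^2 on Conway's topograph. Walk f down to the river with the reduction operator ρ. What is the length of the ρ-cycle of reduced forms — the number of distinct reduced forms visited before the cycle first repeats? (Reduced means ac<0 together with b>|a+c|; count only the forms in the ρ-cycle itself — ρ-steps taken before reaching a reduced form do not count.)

D = 5984, ⌊√D⌋ = 77
river: ρ → (37,66,-11)
river: ρ → (-11,66,37)
river: ρ → (37,8,-40)
river: ρ → (-40,72,5)
river: ρ → (5,68,-68)
river: ρ → (-68,68,5)
river: ρ → (5,72,-40)
river: ρ → (-40,8,37)
ρ-cycle length = 8 (tail of 0 descent steps not counted)

8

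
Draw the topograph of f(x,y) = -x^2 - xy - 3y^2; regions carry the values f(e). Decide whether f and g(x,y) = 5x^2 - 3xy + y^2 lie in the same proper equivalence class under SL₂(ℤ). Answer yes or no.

D₁ = -11, D₂ = -11
f is negative-definite; reduce −f:
−f: reduced (well bottom): (1,1,3) with a≤c, −a<b≤a
flip sign back: reduced form of f is (-1,-1,-3)
g: flip: (5,-3,1)→(1,3,5)
g: translate: b→1 (≡3 mod 2), so (1,3,5)→(1,1,3)
g: reduced (well bottom): (1,1,3) with a≤c, −a<b≤a
reduced forms (-1, -1, -3) vs (1, 1, 3) ⇒ inequivalent

no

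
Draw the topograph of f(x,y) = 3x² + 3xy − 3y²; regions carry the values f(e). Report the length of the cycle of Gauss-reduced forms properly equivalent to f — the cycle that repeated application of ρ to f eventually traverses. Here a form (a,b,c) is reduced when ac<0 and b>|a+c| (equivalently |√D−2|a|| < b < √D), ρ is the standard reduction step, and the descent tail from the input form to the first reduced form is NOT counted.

D = 45, ⌊√D⌋ = 6
river: ρ → (-3,3,3)
river: ρ → (3,3,-3)
ρ-cycle length = 2 (tail of 0 descent steps not counted)

2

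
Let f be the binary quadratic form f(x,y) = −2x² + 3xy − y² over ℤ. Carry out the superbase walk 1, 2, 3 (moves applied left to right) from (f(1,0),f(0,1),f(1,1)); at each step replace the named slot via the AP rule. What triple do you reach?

start (-2,-1,0) = (f(1,0),f(0,1),f(1,1))
replace slot 1: 2·((-1)+0) − (-2) = 0 → (0,-1,0)
replace slot 2: 2·(0+0) − (-1) = 1 → (0,1,0)
replace slot 3: 2·(0+1) − 0 = 2 → (0,1,2)

0,1,2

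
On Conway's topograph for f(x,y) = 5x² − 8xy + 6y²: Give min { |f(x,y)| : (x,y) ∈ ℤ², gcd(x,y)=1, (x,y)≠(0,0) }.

translate: b→2 (≡-8 mod 10), so (5,-8,6)→(5,2,3)
flip: (5,2,3)→(3,-2,5)
reduced (well bottom): (3,-2,5) with a≤c, −a<b≤a
well minimum = a = 3

3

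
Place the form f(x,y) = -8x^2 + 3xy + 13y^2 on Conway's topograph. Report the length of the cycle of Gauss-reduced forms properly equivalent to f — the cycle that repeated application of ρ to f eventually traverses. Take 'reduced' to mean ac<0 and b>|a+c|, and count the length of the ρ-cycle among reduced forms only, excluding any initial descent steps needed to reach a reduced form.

D = 425, ⌊√D⌋ = 20
descent: ρ → (13,-3,-8)
descent: ρ → (-8,19,2)  [lands on river]
river: ρ → (2,17,-17)
river: ρ → (-17,17,2)
river: ρ → (2,19,-8)
river: ρ → (-8,13,8)
river: ρ → (8,19,-2)
river: ρ → (-2,17,17)
river: ρ → (17,17,-2)
river: ρ → (-2,19,8)
river: ρ → (8,13,-8)
ρ-cycle length = 10 (tail of 2 descent steps not counted)

10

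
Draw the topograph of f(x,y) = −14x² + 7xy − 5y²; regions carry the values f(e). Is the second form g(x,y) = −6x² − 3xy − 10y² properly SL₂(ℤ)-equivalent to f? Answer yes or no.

D₁ = -231, D₂ = -231
f is negative-definite; reduce −f:
−f: flip: (14,-7,5)→(5,7,14)
−f: translate: b→-3 (≡7 mod 10), so (5,7,14)→(5,-3,12)
−f: reduced (well bottom): (5,-3,12) with a≤c, −a<b≤a
flip sign back: reduced form of f is (-5,3,-12)
g is negative-definite; reduce −g:
−g: reduced (well bottom): (6,3,10) with a≤c, −a<b≤a
flip sign back: reduced form of g is (-6,-3,-10)
reduced forms (-5, 3, -12) vs (-6, -3, -10) ⇒ inequivalent

no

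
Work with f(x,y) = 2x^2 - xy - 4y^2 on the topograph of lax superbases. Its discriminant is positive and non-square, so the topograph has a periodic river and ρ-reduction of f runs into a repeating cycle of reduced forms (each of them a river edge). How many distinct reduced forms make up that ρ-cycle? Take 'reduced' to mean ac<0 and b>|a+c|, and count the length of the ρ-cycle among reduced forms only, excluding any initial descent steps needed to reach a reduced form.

D = 33, ⌊√D⌋ = 5
descent: ρ → (-4,1,2)
descent: ρ → (2,3,-3)  [lands on river]
river: ρ → (-3,3,2)
river: ρ → (2,5,-1)
river: ρ → (-1,5,2)
ρ-cycle length = 4 (tail of 2 descent steps not counted)

4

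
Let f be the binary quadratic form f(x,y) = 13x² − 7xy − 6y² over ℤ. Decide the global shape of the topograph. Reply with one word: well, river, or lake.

D = b²−4ac = (-7)² − 4·13·(-6) = 361
D = 19² is a perfect square ⇒ form factors over ℤ ⇒ lakes

lake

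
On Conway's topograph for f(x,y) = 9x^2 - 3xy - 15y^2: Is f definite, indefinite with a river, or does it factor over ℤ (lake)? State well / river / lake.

D = b²−4ac = (-3)² − 4·9·(-15) = 549
D > 0 non-square ⇒ indefinite ⇒ periodic river

river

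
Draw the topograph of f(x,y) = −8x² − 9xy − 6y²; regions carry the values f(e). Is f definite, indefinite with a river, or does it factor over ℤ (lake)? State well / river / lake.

D = b²−4ac = (-9)² − 4·(-8)·(-6) = -111
D < 0 ⇒ definite ⇒ every region one sign ⇒ single well

well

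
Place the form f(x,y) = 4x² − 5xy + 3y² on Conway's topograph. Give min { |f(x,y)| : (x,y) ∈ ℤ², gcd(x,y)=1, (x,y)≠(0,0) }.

translate: b→3 (≡-5 mod 8), so (4,-5,3)→(4,3,2)
flip: (4,3,2)→(2,-3,4)
translate: b→1 (≡-3 mod 4), so (2,-3,4)→(2,1,3)
reduced (well bottom): (2,1,3) with a≤c, −a<b≤a
well minimum = a = 2

2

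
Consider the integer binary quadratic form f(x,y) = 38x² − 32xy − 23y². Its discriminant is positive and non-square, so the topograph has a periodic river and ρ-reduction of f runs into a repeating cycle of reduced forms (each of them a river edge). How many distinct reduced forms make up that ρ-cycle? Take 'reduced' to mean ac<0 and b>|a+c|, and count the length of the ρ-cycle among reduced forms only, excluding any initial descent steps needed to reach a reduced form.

D = 4520, ⌊√D⌋ = 67
descent: ρ → (-23,32,38)  [lands on river]
river: ρ → (38,44,-17)
river: ρ → (-17,58,17)
river: ρ → (17,44,-38)
river: ρ → (-38,32,23)
river: ρ → (23,60,-10)
river: ρ → (-10,60,23)
river: ρ → (23,32,-38)
river: ρ → (-38,44,17)
river: ρ → (17,58,-17)
river: ρ → (-17,44,38)
river: ρ → (38,32,-23)
river: ρ → (-23,60,10)
river: ρ → (10,60,-23)
ρ-cycle length = 14 (tail of 1 descent step not counted)

14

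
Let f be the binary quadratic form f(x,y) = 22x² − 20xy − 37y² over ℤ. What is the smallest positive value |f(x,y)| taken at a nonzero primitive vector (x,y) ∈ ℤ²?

descent: ρ → (-37,20,22)  [lands on river]
river: ρ → (22,24,-35)
river: ρ → (-35,46,11)
river: ρ → (11,42,-43)
river: ρ → (-43,44,10)
river: ρ → (10,56,-13)
river: ρ → (-13,48,26)
river: ρ → (26,56,-5)
river: ρ → (-5,54,37)
river: ρ → (37,20,-22)
river: ρ → (-22,24,35)
river: ρ → (35,46,-11)
river: ρ → (-11,42,43)
river: ρ → (43,44,-10)
river: ρ → (-10,56,13)
river: ρ → (13,48,-26)
river: ρ → (-26,56,5)
river: ρ → (5,54,-37)
closes: descent 1, river 18
min |a| on river = 5

5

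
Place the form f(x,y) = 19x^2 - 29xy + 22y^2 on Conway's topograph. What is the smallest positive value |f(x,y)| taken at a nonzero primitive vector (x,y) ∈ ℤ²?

translate: b→9 (≡-29 mod 38), so (19,-29,22)→(19,9,12)
flip: (19,9,12)→(12,-9,19)
reduced (well bottom): (12,-9,19) with a≤c, −a<b≤a
well minimum = a = 12

12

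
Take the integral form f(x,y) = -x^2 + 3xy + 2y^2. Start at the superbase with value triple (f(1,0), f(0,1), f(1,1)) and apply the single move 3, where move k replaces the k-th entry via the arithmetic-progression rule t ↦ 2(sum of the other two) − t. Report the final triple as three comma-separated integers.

start (-1,2,4) = (f(1,0),f(0,1),f(1,1))
replace slot 3: 2·((-1)+2) − 4 = -2 → (-1,2,-2)

-1,2,-2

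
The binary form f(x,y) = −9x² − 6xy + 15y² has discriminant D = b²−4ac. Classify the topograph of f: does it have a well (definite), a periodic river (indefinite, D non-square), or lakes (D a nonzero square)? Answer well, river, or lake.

D = b²−4ac = (-6)² − 4·(-9)·15 = 576
D = 24² is a perfect square ⇒ form factors over ℤ ⇒ lakes

lake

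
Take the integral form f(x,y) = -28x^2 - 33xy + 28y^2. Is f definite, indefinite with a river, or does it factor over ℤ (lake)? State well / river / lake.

D = b²−4ac = (-33)² − 4·(-28)·28 = 4225
D = 65² is a perfect square ⇒ form factors over ℤ ⇒ lakes

lake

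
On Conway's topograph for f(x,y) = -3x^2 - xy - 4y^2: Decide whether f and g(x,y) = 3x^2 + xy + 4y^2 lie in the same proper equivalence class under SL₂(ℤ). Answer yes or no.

D₁ = -47, D₂ = -47
f is negative-definite; reduce −f:
−f: reduced (well bottom): (3,1,4) with a≤c, −a<b≤a
flip sign back: reduced form of f is (-3,-1,-4)
g: reduced (well bottom): (3,1,4) with a≤c, −a<b≤a
reduced forms (-3, -1, -4) vs (3, 1, 4) ⇒ inequivalent

no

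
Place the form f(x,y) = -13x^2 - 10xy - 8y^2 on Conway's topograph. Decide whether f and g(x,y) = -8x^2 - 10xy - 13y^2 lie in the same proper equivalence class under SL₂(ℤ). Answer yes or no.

D₁ = -316, D₂ = -316
f is negative-definite; reduce −f:
−f: flip: (13,10,8)→(8,-10,13)
−f: translate: b→6 (≡-10 mod 16), so (8,-10,13)→(8,6,11)
−f: reduced (well bottom): (8,6,11) with a≤c, −a<b≤a
flip sign back: reduced form of f is (-8,-6,-11)
g is negative-definite; reduce −g:
−g: translate: b→-6 (≡10 mod 16), so (8,10,13)→(8,-6,11)
−g: reduced (well bottom): (8,-6,11) with a≤c, −a<b≤a
flip sign back: reduced form of g is (-8,6,-11)
reduced forms (-8, -6, -11) vs (-8, 6, -11) ⇒ inequivalent

no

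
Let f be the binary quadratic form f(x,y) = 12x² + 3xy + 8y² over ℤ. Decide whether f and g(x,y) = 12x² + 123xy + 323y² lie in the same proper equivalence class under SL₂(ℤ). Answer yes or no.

D₁ = -375, D₂ = -375
f: flip: (12,3,8)→(8,-3,12)
f: reduced (well bottom): (8,-3,12) with a≤c, −a<b≤a
g: translate: b→3 (≡123 mod 24), so (12,123,323)→(12,3,8)
g: flip: (12,3,8)→(8,-3,12)
g: reduced (well bottom): (8,-3,12) with a≤c, −a<b≤a
reduced forms (8, -3, 12) vs (8, -3, 12) ⇒ equivalent

yes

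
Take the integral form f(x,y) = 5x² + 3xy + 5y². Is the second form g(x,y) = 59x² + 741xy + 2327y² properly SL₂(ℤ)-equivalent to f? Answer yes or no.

D₁ = -91, D₂ = -91
f: reduced (well bottom): (5,3,5) with a≤c, −a<b≤a
g: translate: b→33 (≡741 mod 118), so (59,741,2327)→(59,33,5)
g: flip: (59,33,5)→(5,-33,59)
g: translate: b→-3 (≡-33 mod 10), so (5,-33,59)→(5,-3,5)
g: flip: (5,-3,5)→(5,3,5)
g: reduced (well bottom): (5,3,5) with a≤c, −a<b≤a
reduced forms (5, 3, 5) vs (5, 3, 5) ⇒ equivalent

yes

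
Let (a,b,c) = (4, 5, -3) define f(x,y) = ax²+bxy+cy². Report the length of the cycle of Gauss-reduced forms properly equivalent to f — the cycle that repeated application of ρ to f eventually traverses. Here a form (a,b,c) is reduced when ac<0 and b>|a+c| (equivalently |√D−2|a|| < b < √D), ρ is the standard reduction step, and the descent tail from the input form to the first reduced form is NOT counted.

D = 73, ⌊√D⌋ = 8
river: ρ → (-3,7,2)
river: ρ → (2,5,-6)
river: ρ → (-6,7,1)
river: ρ → (1,7,-6)
river: ρ → (-6,5,2)
river: ρ → (2,7,-3)
river: ρ → (-3,5,4)
river: ρ → (4,3,-4)
river: ρ → (-4,5,3)
river: ρ → (3,7,-2)
river: ρ → (-2,5,6)
river: ρ → (6,7,-1)
river: ρ → (-1,7,6)
river: ρ → (6,5,-2)
river: ρ → (-2,7,3)
river: ρ → (3,5,-4)
river: ρ → (-4,3,4)
river: ρ → (4,5,-3)
ρ-cycle length = 18 (tail of 0 descent steps not counted)

18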